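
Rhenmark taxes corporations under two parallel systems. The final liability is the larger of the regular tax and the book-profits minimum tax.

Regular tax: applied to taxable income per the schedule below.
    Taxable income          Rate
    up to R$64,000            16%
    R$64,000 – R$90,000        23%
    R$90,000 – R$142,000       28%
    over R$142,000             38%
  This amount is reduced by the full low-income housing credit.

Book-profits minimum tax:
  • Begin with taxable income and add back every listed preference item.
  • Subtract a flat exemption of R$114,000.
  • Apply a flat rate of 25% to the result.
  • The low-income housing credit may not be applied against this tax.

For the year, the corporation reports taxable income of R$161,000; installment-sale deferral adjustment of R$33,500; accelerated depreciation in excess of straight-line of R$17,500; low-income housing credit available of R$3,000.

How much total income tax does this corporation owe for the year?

R$35,000

Regular tax:
  R$64,000 × 16% = R$10,240
  R$26,000 × 23% = R$5,980
  R$52,000 × 28% = R$14,560
  R$19,000 × 38% = R$7,220
  → R$38,000
  Less low-income housing credit R$3,000 → R$35,000

Book-profits minimum tax:
  Adjusted income: R$161,000 + R$33,500 + R$17,500 = R$212,000
  Less exemption R$114,000 → base R$98,000
  R$98,000 × 25% = R$24,500

R$35,000 > R$24,500, so the regular tax governs.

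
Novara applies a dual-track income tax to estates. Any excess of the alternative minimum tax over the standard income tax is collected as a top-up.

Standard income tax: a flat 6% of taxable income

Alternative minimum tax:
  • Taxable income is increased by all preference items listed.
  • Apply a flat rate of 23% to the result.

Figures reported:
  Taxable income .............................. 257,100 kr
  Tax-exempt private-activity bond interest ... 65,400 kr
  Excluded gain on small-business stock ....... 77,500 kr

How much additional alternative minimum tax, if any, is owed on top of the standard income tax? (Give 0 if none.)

76,574 kr

Alternative minimum tax:
  Adjusted income: 257,100 kr + 65,400 kr + 77,500 kr = 400,000 kr
  400,000 kr × 23% = 92,000 kr

Standard income tax:
  257,100 kr × 6% = 15,426 kr

Excess of alternative minimum tax over standard income tax: 92,000 kr − 15,426 kr = 76,574 kr.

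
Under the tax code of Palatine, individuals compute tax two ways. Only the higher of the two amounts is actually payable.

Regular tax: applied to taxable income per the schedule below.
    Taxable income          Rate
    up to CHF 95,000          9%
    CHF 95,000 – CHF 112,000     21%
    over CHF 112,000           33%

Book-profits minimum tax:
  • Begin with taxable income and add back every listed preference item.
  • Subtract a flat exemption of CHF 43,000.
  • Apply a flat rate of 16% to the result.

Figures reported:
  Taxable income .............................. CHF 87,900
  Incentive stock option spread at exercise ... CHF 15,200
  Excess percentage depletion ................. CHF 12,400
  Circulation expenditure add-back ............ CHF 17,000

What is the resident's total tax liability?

CHF 14,320

Book-profits minimum tax:
  Adjusted income: CHF 87,900 + CHF 15,200 + CHF 12,400 + CHF 17,000 = CHF 132,500
  Less exemption CHF 43,000 → base CHF 89,500
  CHF 89,500 × 16% = CHF 14,320

Regular tax:
  CHF 87,900 × 9% = CHF 7,911

CHF 14,320 > CHF 7,911, so the book-profits minimum tax is the binding amount.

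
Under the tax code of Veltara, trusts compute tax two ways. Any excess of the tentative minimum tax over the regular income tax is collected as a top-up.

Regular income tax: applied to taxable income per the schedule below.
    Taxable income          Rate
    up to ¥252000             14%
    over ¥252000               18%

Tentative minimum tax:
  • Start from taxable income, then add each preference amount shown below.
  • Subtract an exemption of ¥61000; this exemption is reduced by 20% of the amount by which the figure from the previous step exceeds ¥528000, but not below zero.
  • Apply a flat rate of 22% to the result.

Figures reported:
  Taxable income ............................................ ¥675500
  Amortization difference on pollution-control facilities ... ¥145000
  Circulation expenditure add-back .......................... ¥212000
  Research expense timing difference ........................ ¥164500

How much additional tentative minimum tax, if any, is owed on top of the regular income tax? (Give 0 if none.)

¥151830

Tentative minimum tax:
  Adjusted income: ¥675500 + ¥145000 + ¥212000 + ¥164500 = ¥1197000
  Exemption: 20% × (¥1197000 − ¥528000) = ¥133800 ≥ ¥61000, so the exemption is fully phased out
  Base: ¥1197000 − ¥0 = ¥1197000
  ¥1197000 × 22% = ¥263340

Regular income tax:
  ¥252000 × 14% = ¥35280
  ¥423500 × 18% = ¥76230
  → ¥111510

Excess of tentative minimum tax over regular income tax: ¥263340 − ¥111510 = ¥151830.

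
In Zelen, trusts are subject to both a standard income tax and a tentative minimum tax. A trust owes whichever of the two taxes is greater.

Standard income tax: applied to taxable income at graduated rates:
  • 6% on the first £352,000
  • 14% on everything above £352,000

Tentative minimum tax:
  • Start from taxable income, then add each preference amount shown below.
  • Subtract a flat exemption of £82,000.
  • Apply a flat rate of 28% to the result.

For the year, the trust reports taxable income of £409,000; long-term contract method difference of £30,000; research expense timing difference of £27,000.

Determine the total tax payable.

£107,520

Tentative minimum tax:
  Adjusted income: £409,000 + £30,000 + £27,000 = £466,000
  Less exemption £82,000 → base £384,000
  £384,000 × 28% = £107,520

Standard income tax:
  £352,000 × 6% = £21,120
  £57,000 × 14% = £7,980
  → £29,100

£107,520 > £29,100, so the tentative minimum tax is the binding amount.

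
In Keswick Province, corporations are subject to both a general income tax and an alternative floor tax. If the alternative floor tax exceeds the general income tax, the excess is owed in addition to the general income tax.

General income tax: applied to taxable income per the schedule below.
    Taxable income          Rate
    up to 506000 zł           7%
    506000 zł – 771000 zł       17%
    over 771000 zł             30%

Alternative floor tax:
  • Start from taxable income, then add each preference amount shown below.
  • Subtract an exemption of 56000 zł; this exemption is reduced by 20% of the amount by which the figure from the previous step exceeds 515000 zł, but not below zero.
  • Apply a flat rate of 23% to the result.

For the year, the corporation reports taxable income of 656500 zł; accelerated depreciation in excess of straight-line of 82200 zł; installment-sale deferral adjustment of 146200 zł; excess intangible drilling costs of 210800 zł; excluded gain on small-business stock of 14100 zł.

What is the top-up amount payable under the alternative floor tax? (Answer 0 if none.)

194249 zł

Alternative floor tax:
  Adjusted income: 656500 zł + 82200 zł + 146200 zł + 210800 zł + 14100 zł = 1109800 zł
  Exemption: 20% × (1109800 zł − 515000 zł) = 118960 zł ≥ 56000 zł, so the exemption is fully phased out
  Base: 1109800 zł − 0 zł = 1109800 zł
  1109800 zł × 23% = 255254 zł

General income tax:
  506000 zł × 7% = 35420 zł
  150500 zł × 17% = 25585 zł
  → 61005 zł

Excess of alternative floor tax over general income tax: 255254 zł − 61005 zł = 194249 zł.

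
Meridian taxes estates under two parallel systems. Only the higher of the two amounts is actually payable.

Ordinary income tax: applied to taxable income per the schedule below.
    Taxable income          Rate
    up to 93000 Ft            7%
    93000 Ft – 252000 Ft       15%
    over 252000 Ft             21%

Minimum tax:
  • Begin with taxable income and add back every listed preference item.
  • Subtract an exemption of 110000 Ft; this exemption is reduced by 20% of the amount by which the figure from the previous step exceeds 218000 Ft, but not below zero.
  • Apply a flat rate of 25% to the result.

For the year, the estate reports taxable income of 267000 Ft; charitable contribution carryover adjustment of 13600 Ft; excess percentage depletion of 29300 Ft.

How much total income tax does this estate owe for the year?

Minimum tax:
  Adjusted income: 267000 Ft + 13600 Ft + 29300 Ft = 309900 Ft
  Exemption: 110000 Ft − 20% × (309900 Ft − 218000 Ft) = 110000 Ft − 18380 Ft = 91620 Ft
  Base: 309900 Ft − 91620 Ft = 218280 Ft
  218280 Ft × 25% = 54570 Ft

Ordinary income tax:
  93000 Ft × 7% = 6510 Ft
  159000 Ft × 15% = 23850 Ft
  15000 Ft × 21% = 3150 Ft
  → 33510 Ft

54570 Ft > 33510 Ft, so the minimum tax is the binding amount.

54570 Ft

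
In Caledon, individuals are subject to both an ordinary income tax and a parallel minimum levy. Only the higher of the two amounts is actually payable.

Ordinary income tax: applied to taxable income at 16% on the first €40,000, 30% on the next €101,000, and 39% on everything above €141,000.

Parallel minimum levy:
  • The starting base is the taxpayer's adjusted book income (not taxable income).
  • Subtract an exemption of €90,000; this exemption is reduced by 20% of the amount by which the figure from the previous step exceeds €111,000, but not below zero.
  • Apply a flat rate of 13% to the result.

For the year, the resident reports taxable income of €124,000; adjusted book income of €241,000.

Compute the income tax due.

Parallel minimum levy:
  Base (adjusted book income): €241,000
  Exemption: €90,000 − 20% × (€241,000 − €111,000) = €90,000 − €26,000 = €64,000
  Base: €241,000 − €64,000 = €177,000
  €177,000 × 13% = €23,010

Ordinary income tax:
  €40,000 × 16% = €6,400
  €84,000 × 30% = €25,200
  → €31,600

€31,600 > €23,010, so the ordinary income tax governs.

€31,600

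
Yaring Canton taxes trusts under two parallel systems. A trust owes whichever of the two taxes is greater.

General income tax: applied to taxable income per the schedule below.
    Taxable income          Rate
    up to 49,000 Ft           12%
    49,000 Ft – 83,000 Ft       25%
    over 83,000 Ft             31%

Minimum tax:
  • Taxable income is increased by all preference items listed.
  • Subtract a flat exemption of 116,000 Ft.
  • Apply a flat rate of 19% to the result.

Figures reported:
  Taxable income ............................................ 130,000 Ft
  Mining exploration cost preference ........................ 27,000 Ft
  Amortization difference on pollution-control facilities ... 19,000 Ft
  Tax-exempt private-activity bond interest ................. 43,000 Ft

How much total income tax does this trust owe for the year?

General income tax:
  49,000 Ft × 12% = 5,880 Ft
  34,000 Ft × 25% = 8,500 Ft
  47,000 Ft × 31% = 14,570 Ft
  → 28,950 Ft

Minimum tax:
  Adjusted income: 130,000 Ft + 27,000 Ft + 19,000 Ft + 43,000 Ft = 219,000 Ft
  Less exemption 116,000 Ft → base 103,000 Ft
  103,000 Ft × 19% = 19,570 Ft

28,950 Ft > 19,570 Ft, so the general income tax governs.

28,950 Ft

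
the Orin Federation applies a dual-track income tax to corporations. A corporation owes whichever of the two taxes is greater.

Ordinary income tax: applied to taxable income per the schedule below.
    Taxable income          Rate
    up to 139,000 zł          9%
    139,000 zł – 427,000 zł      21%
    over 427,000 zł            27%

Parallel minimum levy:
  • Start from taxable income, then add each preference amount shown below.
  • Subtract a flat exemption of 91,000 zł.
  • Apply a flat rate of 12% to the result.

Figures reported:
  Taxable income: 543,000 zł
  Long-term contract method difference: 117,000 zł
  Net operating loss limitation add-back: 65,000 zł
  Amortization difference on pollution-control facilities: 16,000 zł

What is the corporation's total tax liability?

Ordinary income tax:
  139,000 zł × 9% = 12,510 zł
  288,000 zł × 21% = 60,480 zł
  116,000 zł × 27% = 31,320 zł
  → 104,310 zł

Parallel minimum levy:
  Adjusted income: 543,000 zł + 117,000 zł + 65,000 zł + 16,000 zł = 741,000 zł
  Less exemption 91,000 zł → base 650,000 zł
  650,000 zł × 12% = 78,000 zł

104,310 zł > 78,000 zł, so the ordinary income tax governs.

104,310 zł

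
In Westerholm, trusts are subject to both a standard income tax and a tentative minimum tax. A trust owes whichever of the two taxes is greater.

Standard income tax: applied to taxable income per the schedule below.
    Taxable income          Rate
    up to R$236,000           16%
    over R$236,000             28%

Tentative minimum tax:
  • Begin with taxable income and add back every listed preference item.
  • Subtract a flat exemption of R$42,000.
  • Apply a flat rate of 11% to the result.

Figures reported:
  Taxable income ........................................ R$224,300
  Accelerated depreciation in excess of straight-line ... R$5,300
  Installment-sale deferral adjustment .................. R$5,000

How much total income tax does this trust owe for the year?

R$35,888

Standard income tax:
  R$224,300 × 16% = R$35,888

Tentative minimum tax:
  Adjusted income: R$224,300 + R$5,300 + R$5,000 = R$234,600
  Less exemption R$42,000 → base R$192,600
  R$192,600 × 11% = R$21,186

R$35,888 > R$21,186, so the standard income tax governs.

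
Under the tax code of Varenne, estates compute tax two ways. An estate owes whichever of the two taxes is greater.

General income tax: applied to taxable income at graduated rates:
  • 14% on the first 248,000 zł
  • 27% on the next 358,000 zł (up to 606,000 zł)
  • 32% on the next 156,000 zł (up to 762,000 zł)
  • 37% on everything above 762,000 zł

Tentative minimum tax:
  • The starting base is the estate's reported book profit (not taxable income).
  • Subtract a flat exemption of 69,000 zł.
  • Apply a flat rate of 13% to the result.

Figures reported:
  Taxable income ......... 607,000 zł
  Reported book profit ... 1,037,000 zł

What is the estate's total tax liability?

131,700 zł

Tentative minimum tax:
  Base (reported book profit): 1,037,000 zł
  Less exemption 69,000 zł → base 968,000 zł
  968,000 zł × 13% = 125,840 zł

General income tax:
  248,000 zł × 14% = 34,720 zł
  358,000 zł × 27% = 96,660 zł
  1,000 zł × 32% = 320 zł
  → 131,700 zł

131,700 zł > 125,840 zł, so the general income tax governs.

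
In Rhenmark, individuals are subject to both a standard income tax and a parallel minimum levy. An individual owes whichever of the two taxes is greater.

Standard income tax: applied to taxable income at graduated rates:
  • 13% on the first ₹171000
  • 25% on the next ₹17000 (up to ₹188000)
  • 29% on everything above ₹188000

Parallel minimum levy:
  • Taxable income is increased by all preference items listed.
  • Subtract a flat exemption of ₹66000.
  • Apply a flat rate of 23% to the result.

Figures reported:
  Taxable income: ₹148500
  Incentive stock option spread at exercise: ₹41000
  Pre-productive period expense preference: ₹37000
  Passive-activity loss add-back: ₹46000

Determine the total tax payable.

₹47495

Standard income tax:
  ₹148500 × 13% = ₹19305

Parallel minimum levy:
  Adjusted income: ₹148500 + ₹41000 + ₹37000 + ₹46000 = ₹272500
  Less exemption ₹66000 → base ₹206500
  ₹206500 × 23% = ₹47495

₹47495 > ₹19305, so the parallel minimum levy is the binding amount.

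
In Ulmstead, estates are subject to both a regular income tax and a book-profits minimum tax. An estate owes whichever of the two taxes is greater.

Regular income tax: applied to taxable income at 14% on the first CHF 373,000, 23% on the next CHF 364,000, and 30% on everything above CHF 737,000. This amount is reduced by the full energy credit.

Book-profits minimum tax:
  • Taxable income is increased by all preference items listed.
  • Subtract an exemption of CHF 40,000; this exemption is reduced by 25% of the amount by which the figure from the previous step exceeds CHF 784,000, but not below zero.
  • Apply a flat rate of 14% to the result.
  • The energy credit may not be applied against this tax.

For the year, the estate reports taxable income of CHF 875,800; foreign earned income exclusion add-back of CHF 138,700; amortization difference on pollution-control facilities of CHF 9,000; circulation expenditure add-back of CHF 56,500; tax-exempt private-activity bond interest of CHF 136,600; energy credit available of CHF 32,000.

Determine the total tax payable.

CHF 170,324

Book-profits minimum tax:
  Adjusted income: CHF 875,800 + CHF 138,700 + CHF 9,000 + CHF 56,500 + CHF 136,600 = CHF 1,216,600
  Exemption: 25% × (CHF 1,216,600 − CHF 784,000) = CHF 108,150 ≥ CHF 40,000, so the exemption is fully phased out
  Base: CHF 1,216,600 − CHF 0 = CHF 1,216,600
  CHF 1,216,600 × 14% = CHF 170,324

Regular income tax:
  CHF 373,000 × 14% = CHF 52,220
  CHF 364,000 × 23% = CHF 83,720
  CHF 138,800 × 30% = CHF 41,640
  → CHF 177,580
  Less energy credit CHF 32,000 → CHF 145,580

CHF 170,324 > CHF 145,580, so the book-profits minimum tax is the binding amount.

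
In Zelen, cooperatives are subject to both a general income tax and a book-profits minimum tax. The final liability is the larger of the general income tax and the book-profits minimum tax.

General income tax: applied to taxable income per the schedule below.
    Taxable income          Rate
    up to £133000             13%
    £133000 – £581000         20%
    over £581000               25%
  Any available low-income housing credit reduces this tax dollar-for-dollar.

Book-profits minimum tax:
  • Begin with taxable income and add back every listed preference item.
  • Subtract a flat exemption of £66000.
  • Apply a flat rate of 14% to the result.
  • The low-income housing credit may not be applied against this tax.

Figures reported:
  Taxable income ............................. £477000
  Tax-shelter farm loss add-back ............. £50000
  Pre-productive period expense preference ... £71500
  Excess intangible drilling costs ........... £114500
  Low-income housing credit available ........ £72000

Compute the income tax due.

£90580

Book-profits minimum tax:
  Adjusted income: £477000 + £50000 + £71500 + £114500 = £713000
  Less exemption £66000 → base £647000
  £647000 × 14% = £90580

General income tax:
  £133000 × 13% = £17290
  £344000 × 20% = £68800
  → £86090
  Less low-income housing credit £72000 → £14090

£90580 > £14090, so the book-profits minimum tax is the binding amount.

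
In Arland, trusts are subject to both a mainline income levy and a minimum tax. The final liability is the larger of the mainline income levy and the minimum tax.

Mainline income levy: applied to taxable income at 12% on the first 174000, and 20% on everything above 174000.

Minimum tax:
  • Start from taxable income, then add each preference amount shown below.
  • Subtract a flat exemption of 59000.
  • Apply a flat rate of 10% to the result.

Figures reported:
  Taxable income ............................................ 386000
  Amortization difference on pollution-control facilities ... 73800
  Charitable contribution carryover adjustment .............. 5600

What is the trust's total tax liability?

Minimum tax:
  Adjusted income: 386000 + 73800 + 5600 = 465400
  Less exemption 59000 → base 406400
  406400 × 10% = 40640

Mainline income levy:
  174000 × 12% = 20880
  212000 × 20% = 42400
  → 63280

63280 > 40640, so the mainline income levy governs.

63280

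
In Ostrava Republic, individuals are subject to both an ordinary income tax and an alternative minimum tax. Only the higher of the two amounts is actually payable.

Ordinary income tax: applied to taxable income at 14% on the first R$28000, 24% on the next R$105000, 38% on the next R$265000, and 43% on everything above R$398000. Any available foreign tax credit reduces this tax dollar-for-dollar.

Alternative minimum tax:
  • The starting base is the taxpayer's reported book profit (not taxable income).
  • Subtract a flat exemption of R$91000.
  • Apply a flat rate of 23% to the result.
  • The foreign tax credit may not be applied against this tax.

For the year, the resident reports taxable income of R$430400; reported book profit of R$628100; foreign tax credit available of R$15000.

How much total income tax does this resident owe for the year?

Alternative minimum tax:
  Base (reported book profit): R$628100
  Less exemption R$91000 → base R$537100
  R$537100 × 23% = R$123533

Ordinary income tax:
  R$28000 × 14% = R$3920
  R$105000 × 24% = R$25200
  R$265000 × 38% = R$100700
  R$32400 × 43% = R$13932
  → R$143752
  Less foreign tax credit R$15000 → R$128752

R$128752 > R$123533, so the ordinary income tax governs.

R$128752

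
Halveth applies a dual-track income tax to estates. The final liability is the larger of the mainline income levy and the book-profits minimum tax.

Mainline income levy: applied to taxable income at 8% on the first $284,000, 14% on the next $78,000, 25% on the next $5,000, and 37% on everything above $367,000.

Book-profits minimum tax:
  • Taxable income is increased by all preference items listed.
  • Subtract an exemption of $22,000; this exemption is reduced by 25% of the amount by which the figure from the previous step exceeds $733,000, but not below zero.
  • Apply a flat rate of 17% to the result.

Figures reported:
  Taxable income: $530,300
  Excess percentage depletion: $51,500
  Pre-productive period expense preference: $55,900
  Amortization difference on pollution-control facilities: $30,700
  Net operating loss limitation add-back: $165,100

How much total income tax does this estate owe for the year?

Book-profits minimum tax:
  Adjusted income: $530,300 + $51,500 + $55,900 + $30,700 + $165,100 = $833,500
  Exemption: 25% × ($833,500 − $733,000) = $25,125 ≥ $22,000, so the exemption is fully phased out
  Base: $833,500 − $0 = $833,500
  $833,500 × 17% = $141,695

Mainline income levy:
  $284,000 × 8% = $22,720
  $78,000 × 14% = $10,920
  $5,000 × 25% = $1,250
  $163,300 × 37% = $60,421
  → $95,311

$141,695 > $95,311, so the book-profits minimum tax is the binding amount.

$141,695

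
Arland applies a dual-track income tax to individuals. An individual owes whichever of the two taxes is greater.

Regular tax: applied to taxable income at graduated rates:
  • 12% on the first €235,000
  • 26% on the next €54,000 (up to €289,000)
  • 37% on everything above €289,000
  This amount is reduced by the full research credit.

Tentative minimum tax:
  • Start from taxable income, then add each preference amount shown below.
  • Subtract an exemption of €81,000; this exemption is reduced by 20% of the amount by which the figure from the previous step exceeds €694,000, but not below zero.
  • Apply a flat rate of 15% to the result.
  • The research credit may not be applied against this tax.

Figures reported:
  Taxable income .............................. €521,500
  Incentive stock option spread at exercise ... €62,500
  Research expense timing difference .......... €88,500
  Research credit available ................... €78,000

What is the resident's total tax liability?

Regular tax:
  €235,000 × 12% = €28,200
  €54,000 × 26% = €14,040
  €232,500 × 37% = €86,025
  → €128,265
  Less research credit €78,000 → €50,265

Tentative minimum tax:
  Adjusted income: €521,500 + €62,500 + €88,500 = €672,500
  Exemption: €672,500 ≤ €694,000, so full €81,000 applies
  Base: €672,500 − €81,000 = €591,500
  €591,500 × 15% = €88,725

€88,725 > €50,265, so the tentative minimum tax is the binding amount.

€88,725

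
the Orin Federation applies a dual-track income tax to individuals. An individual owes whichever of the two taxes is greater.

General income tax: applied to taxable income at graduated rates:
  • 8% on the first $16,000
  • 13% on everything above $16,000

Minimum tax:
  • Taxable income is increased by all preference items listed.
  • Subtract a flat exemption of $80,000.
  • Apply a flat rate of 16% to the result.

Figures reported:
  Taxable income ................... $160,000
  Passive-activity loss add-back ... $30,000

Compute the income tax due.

$20,000

General income tax:
  $16,000 × 8% = $1,280
  $144,000 × 13% = $18,720
  → $20,000

Minimum tax:
  Adjusted income: $160,000 + $30,000 = $190,000
  Less exemption $80,000 → base $110,000
  $110,000 × 16% = $17,600

$20,000 > $17,600, so the general income tax governs.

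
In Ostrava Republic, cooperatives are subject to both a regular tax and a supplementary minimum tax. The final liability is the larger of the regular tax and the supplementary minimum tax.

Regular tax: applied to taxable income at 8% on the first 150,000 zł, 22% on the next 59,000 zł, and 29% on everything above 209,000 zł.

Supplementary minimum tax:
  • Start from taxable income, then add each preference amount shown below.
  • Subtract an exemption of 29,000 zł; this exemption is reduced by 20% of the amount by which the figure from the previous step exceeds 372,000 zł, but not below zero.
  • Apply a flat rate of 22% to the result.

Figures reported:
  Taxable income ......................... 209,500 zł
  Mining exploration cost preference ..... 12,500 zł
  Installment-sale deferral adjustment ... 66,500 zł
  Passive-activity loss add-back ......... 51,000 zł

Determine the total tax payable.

68,310 zł

Supplementary minimum tax:
  Adjusted income: 209,500 zł + 12,500 zł + 66,500 zł + 51,000 zł = 339,500 zł
  Exemption: 339,500 zł ≤ 372,000 zł, so full 29,000 zł applies
  Base: 339,500 zł − 29,000 zł = 310,500 zł
  310,500 zł × 22% = 68,310 zł

Regular tax:
  150,000 zł × 8% = 12,000 zł
  59,000 zł × 22% = 12,980 zł
  500 zł × 29% = 145 zł
  → 25,125 zł

68,310 zł > 25,125 zł, so the supplementary minimum tax is the binding amount.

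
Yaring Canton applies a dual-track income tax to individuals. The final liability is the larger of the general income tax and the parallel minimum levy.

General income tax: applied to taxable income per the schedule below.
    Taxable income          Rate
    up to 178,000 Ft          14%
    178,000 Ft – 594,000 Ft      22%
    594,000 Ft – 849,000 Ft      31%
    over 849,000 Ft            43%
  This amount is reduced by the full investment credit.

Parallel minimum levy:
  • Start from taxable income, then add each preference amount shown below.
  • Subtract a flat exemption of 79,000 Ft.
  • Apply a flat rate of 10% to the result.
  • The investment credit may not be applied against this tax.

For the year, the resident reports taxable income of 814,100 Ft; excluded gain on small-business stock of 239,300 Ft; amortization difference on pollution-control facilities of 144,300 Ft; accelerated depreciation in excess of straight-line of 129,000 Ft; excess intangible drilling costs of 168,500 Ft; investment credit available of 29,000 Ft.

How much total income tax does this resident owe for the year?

Parallel minimum levy:
  Adjusted income: 814,100 Ft + 239,300 Ft + 144,300 Ft + 129,000 Ft + 168,500 Ft = 1,495,200 Ft
  Less exemption 79,000 Ft → base 1,416,200 Ft
  1,416,200 Ft × 10% = 141,620 Ft

General income tax:
  178,000 Ft × 14% = 24,920 Ft
  416,000 Ft × 22% = 91,520 Ft
  220,100 Ft × 31% = 68,231 Ft
  → 184,671 Ft
  Less investment credit 29,000 Ft → 155,671 Ft

155,671 Ft > 141,620 Ft, so the general income tax governs.

155,671 Ft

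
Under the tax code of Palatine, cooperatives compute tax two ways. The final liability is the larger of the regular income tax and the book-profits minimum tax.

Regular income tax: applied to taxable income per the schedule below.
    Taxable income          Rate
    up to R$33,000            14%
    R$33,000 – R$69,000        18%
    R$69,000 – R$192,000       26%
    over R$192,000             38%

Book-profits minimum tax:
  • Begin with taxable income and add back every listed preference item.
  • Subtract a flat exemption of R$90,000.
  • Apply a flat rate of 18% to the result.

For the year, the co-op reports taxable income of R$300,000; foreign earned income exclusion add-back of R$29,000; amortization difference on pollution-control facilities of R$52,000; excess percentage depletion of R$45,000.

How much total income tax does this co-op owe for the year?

R$84,120

Regular income tax:
  R$33,000 × 14% = R$4,620
  R$36,000 × 18% = R$6,480
  R$123,000 × 26% = R$31,980
  R$108,000 × 38% = R$41,040
  → R$84,120

Book-profits minimum tax:
  Adjusted income: R$300,000 + R$29,000 + R$52,000 + R$45,000 = R$426,000
  Less exemption R$90,000 → base R$336,000
  R$336,000 × 18% = R$60,480

R$84,120 > R$60,480, so the regular income tax governs.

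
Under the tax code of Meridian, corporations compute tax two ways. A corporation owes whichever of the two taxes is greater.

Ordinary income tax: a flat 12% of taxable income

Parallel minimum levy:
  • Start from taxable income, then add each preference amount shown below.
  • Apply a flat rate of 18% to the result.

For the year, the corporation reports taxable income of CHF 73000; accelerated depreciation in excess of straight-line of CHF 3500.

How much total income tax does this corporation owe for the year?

CHF 13770

Ordinary income tax:
  CHF 73000 × 12% = CHF 8760

Parallel minimum levy:
  Adjusted income: CHF 73000 + CHF 3500 = CHF 76500
  CHF 76500 × 18% = CHF 13770

CHF 13770 > CHF 8760, so the parallel minimum levy is the binding amount.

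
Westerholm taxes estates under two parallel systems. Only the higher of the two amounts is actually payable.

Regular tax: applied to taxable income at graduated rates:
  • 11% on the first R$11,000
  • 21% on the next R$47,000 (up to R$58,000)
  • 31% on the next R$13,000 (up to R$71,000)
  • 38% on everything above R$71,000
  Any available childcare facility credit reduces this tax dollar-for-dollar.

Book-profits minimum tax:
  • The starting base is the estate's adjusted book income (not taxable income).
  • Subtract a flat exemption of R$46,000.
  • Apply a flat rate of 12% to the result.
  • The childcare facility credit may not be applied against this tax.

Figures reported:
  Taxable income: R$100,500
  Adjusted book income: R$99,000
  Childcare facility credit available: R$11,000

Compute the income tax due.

Regular tax:
  R$11,000 × 11% = R$1,210
  R$47,000 × 21% = R$9,870
  R$13,000 × 31% = R$4,030
  R$29,500 × 38% = R$11,210
  → R$26,320
  Less childcare facility credit R$11,000 → R$15,320

Book-profits minimum tax:
  Base (adjusted book income): R$99,000
  Less exemption R$46,000 → base R$53,000
  R$53,000 × 12% = R$6,360

R$15,320 > R$6,360, so the regular tax governs.

R$15,320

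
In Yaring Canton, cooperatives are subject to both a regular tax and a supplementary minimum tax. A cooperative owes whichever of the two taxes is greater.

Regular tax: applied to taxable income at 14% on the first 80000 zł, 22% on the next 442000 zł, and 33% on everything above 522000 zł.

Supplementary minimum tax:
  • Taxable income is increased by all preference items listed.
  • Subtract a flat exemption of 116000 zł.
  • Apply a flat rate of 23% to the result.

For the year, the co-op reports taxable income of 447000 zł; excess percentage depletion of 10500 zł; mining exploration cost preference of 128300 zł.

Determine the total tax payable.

Supplementary minimum tax:
  Adjusted income: 447000 zł + 10500 zł + 128300 zł = 585800 zł
  Less exemption 116000 zł → base 469800 zł
  469800 zł × 23% = 108054 zł

Regular tax:
  80000 zł × 14% = 11200 zł
  367000 zł × 22% = 80740 zł
  → 91940 zł

108054 zł > 91940 zł, so the supplementary minimum tax is the binding amount.

108054 zł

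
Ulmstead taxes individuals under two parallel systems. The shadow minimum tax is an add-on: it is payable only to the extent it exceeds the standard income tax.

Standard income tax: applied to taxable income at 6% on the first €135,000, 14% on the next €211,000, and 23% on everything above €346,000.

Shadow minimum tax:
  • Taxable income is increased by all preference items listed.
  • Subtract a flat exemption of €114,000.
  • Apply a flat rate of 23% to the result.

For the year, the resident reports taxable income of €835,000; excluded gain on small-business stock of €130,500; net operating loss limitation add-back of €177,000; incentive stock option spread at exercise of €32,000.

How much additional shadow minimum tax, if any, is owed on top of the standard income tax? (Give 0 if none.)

€93,805

Shadow minimum tax:
  Adjusted income: €835,000 + €130,500 + €177,000 + €32,000 = €1,174,500
  Less exemption €114,000 → base €1,060,500
  €1,060,500 × 23% = €243,915

Standard income tax:
  €135,000 × 6% = €8,100
  €211,000 × 14% = €29,540
  €489,000 × 23% = €112,470
  → €150,110

Excess of shadow minimum tax over standard income tax: €243,915 − €150,110 = €93,805.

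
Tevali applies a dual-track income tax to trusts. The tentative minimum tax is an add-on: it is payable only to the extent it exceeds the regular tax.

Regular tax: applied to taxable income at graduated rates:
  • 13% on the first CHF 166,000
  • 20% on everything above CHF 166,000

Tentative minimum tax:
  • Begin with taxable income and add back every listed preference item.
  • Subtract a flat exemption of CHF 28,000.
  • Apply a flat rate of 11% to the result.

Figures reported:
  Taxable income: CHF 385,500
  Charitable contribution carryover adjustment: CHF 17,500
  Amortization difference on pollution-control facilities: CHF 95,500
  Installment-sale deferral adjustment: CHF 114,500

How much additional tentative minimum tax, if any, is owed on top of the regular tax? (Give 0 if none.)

Regular tax:
  CHF 166,000 × 13% = CHF 21,580
  CHF 219,500 × 20% = CHF 43,900
  → CHF 65,480

Tentative minimum tax:
  Adjusted income: CHF 385,500 + CHF 17,500 + CHF 95,500 + CHF 114,500 = CHF 613,000
  Less exemption CHF 28,000 → base CHF 585,000
  CHF 585,000 × 11% = CHF 64,350

CHF 64,350 ≤ CHF 65,480, so no add-on is due.

CHF 0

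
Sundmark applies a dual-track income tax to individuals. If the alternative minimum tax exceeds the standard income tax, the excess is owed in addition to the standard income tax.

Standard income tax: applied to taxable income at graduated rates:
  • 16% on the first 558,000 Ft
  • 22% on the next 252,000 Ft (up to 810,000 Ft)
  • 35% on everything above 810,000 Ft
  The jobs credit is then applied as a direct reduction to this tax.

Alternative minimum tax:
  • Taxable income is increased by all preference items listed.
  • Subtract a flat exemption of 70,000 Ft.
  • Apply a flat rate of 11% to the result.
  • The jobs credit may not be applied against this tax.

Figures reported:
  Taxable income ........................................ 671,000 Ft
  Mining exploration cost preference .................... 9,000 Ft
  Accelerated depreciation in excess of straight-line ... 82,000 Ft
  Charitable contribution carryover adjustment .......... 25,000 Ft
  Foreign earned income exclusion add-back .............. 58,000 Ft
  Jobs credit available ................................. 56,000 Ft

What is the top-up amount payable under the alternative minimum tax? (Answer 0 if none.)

27,110 Ft

Alternative minimum tax:
  Adjusted income: 671,000 Ft + 9,000 Ft + 82,000 Ft + 25,000 Ft + 58,000 Ft = 845,000 Ft
  Less exemption 70,000 Ft → base 775,000 Ft
  775,000 Ft × 11% = 85,250 Ft

Standard income tax:
  558,000 Ft × 16% = 89,280 Ft
  113,000 Ft × 22% = 24,860 Ft
  → 114,140 Ft
  Less jobs credit 56,000 Ft → 58,140 Ft

Excess of alternative minimum tax over standard income tax: 85,250 Ft − 58,140 Ft = 27,110 Ft.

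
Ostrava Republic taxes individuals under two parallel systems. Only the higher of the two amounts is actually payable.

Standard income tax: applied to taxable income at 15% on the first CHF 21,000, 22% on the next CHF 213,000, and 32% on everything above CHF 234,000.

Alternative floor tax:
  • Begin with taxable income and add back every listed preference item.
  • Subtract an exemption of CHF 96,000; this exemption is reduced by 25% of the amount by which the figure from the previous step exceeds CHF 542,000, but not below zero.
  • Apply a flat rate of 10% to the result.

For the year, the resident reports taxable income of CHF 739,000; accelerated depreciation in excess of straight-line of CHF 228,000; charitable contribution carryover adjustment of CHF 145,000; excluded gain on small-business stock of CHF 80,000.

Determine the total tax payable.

CHF 211,610

Alternative floor tax:
  Adjusted income: CHF 739,000 + CHF 228,000 + CHF 145,000 + CHF 80,000 = CHF 1,192,000
  Exemption: 25% × (CHF 1,192,000 − CHF 542,000) = CHF 162,500 ≥ CHF 96,000, so the exemption is fully phased out
  Base: CHF 1,192,000 − CHF 0 = CHF 1,192,000
  CHF 1,192,000 × 10% = CHF 119,200

Standard income tax:
  CHF 21,000 × 15% = CHF 3,150
  CHF 213,000 × 22% = CHF 46,860
  CHF 505,000 × 32% = CHF 161,600
  → CHF 211,610

CHF 211,610 > CHF 119,200, so the standard income tax governs.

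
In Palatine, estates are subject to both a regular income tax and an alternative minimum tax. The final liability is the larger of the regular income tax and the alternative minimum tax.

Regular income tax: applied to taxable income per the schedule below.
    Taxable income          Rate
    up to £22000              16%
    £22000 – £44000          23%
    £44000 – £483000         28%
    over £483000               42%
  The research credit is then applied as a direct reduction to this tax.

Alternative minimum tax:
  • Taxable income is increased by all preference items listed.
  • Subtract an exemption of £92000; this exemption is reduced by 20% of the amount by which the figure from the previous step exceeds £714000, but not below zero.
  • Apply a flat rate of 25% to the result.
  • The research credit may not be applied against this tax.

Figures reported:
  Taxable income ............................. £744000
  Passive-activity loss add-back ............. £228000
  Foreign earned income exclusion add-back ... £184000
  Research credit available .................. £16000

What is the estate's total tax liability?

£288100

Alternative minimum tax:
  Adjusted income: £744000 + £228000 + £184000 = £1156000
  Exemption: £92000 − 20% × (£1156000 − £714000) = £92000 − £88400 = £3600
  Base: £1156000 − £3600 = £1152400
  £1152400 × 25% = £288100

Regular income tax:
  £22000 × 16% = £3520
  £22000 × 23% = £5060
  £439000 × 28% = £122920
  £261000 × 42% = £109620
  → £241120
  Less research credit £16000 → £225120

£288100 > £225120, so the alternative minimum tax is the binding amount.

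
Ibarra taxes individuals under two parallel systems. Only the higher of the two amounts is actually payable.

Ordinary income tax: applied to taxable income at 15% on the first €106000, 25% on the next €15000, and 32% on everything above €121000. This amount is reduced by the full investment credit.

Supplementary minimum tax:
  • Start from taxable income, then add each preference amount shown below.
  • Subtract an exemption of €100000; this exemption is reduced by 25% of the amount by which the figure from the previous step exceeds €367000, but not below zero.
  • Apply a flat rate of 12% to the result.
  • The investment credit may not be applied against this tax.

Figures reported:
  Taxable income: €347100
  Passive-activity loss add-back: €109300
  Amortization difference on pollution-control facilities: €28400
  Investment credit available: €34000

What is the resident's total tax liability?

Ordinary income tax:
  €106000 × 15% = €15900
  €15000 × 25% = €3750
  €226100 × 32% = €72352
  → €92002
  Less investment credit €34000 → €58002

Supplementary minimum tax:
  Adjusted income: €347100 + €109300 + €28400 = €484800
  Exemption: €100000 − 25% × (€484800 − €367000) = €100000 − €29450 = €70550
  Base: €484800 − €70550 = €414250
  €414250 × 12% = €49710

€58002 > €49710, so the ordinary income tax governs.

€58002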